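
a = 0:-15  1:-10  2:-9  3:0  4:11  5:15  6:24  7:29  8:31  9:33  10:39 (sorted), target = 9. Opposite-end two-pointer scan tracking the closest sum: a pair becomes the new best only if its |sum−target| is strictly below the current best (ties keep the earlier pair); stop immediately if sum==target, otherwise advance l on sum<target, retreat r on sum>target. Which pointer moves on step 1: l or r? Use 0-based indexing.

r

[0,10] -15+39=24 d=15 * → r--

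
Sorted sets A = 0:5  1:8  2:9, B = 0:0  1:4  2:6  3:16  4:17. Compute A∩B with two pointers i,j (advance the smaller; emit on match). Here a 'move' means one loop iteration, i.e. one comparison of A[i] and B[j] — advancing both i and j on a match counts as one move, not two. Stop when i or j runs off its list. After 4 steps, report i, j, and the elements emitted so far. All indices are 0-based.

i=0 j=0: 5>0, j++
i=0 j=1: 5>4, j++
i=0 j=2: 5<6, i++
i=1 j=2: 8>6, j++

i=1, j=3, emitted=[]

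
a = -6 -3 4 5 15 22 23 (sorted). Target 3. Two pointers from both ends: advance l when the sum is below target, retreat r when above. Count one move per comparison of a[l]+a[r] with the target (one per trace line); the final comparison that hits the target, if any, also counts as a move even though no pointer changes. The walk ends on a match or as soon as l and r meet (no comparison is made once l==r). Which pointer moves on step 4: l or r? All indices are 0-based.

l=0 r=6: -6+23=17 >3, r--
l=0 r=5: -6+22=16 >3, r--
l=0 r=4: -6+15=9 >3, r--
l=0 r=3: -6+5=-1 <3, l++

l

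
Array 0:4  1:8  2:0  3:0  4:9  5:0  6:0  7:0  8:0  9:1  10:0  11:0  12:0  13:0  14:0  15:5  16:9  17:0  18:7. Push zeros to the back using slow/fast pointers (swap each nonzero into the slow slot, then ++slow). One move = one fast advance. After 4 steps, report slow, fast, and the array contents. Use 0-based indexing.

slow=2, fast=4, a=[4, 8, 0, 0, 9, 0, 0, 0, 0, 1, 0, 0, 0, 0, 0, 5, 9, 0, 7]

slow=0 fast=0: a[fast]=4≠0 swap→a[0]=4, slow++,fast++
slow=1 fast=1: a[fast]=8≠0 swap→a[1]=8, slow++,fast++
slow=2 fast=2: a[fast]=0, fast++
slow=2 fast=3: a[fast]=0, fast++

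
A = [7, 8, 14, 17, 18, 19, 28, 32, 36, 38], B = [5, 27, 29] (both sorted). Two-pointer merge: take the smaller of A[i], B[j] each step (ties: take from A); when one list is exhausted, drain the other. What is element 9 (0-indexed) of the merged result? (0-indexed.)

merged[9] = 29

[i=0,j=0] A[i]=7>B[j]=5 take 5 → j++
[i=0,j=1] A[i]=7<=B[j]=27 take 7 → i++
[i=1,j=1] A[i]=8<=B[j]=27 take 8 → i++
[i=2,j=1] A[i]=14<=B[j]=27 take 14 → i++
[i=3,j=1] A[i]=17<=B[j]=27 take 17 → i++
[i=4,j=1] A[i]=18<=B[j]=27 take 18 → i++
[i=5,j=1] A[i]=19<=B[j]=27 take 19 → i++
[i=6,j=1] A[i]=28>B[j]=27 take 27 → j++
[i=6,j=2] A[i]=28<=B[j]=29 take 28 → i++
[i=7,j=2] A[i]=32>B[j]=29 take 29 → j++
[i=7,j=3] B done, take A[i]=32 → i++
[i=8,j=3] B done, take A[i]=36 → i++
[i=9,j=3] B done, take A[i]=38 → i++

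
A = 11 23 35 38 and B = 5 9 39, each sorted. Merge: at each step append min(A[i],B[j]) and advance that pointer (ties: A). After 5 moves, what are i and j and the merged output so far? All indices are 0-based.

i=3, j=2, merged so far=[5, 9, 11, 23, 35]

[i=0,j=0] A[i]=11>B[j]=5 take 5 → j++
[i=0,j=1] A[i]=11>B[j]=9 take 9 → j++
[i=0,j=2] A[i]=11<=B[j]=39 take 11 → i++
[i=1,j=2] A[i]=23<=B[j]=39 take 23 → i++
[i=2,j=2] A[i]=35<=B[j]=39 take 35 → i++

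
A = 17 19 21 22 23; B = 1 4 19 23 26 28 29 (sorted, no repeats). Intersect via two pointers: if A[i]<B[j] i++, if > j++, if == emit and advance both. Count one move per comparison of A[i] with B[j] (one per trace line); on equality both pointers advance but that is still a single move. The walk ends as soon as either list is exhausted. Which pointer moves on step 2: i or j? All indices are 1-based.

i=1 j=1: 17>1, j++
i=1 j=2: 17>4, j++

j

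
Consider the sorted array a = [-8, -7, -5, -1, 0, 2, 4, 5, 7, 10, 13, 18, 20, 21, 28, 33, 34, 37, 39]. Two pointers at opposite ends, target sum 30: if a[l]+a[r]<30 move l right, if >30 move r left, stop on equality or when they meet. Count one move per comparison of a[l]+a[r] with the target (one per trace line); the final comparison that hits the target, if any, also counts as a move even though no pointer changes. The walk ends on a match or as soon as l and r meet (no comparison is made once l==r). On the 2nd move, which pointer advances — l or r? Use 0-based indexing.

l

[0,18] -8+39=31 >30 → r--
[0,17] -8+37=29 <30 → l++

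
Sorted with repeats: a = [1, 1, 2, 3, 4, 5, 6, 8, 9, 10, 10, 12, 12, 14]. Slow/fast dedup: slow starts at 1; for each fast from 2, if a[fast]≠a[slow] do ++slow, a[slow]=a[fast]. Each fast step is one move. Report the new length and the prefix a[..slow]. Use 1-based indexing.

length 11; prefix = [1, 2, 3, 4, 5, 6, 8, 9, 10, 12, 14]

slow=1 fast=2: a[fast]=1=a[slow] dup, fast++
slow=1 fast=3: a[fast]=2≠a[slow]=1 write a[2]=2, slow++,fast++
slow=2 fast=4: a[fast]=3≠a[slow]=2 write a[3]=3, slow++,fast++
slow=3 fast=5: a[fast]=4≠a[slow]=3 write a[4]=4, slow++,fast++
slow=4 fast=6: a[fast]=5≠a[slow]=4 write a[5]=5, slow++,fast++
slow=5 fast=7: a[fast]=6≠a[slow]=5 write a[6]=6, slow++,fast++
slow=6 fast=8: a[fast]=8≠a[slow]=6 write a[7]=8, slow++,fast++
slow=7 fast=9: a[fast]=9≠a[slow]=8 write a[8]=9, slow++,fast++
slow=8 fast=10: a[fast]=10≠a[slow]=9 write a[9]=10, slow++,fast++
slow=9 fast=11: a[fast]=10=a[slow] dup, fast++
slow=9 fast=12: a[fast]=12≠a[slow]=10 write a[10]=12, slow++,fast++
slow=10 fast=13: a[fast]=12=a[slow] dup, fast++
slow=10 fast=14: a[fast]=14≠a[slow]=12 write a[11]=14, slow++,fast++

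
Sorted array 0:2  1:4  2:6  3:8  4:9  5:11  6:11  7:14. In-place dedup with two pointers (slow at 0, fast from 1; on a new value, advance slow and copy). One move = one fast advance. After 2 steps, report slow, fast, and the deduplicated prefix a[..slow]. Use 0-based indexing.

slow=2, fast=3, prefix=[2, 4, 6]

slow=0 fast=1: a[fast]=4≠a[slow]=2 write a[1]=4, slow++,fast++
slow=1 fast=2: a[fast]=6≠a[slow]=4 write a[2]=6, slow++,fast++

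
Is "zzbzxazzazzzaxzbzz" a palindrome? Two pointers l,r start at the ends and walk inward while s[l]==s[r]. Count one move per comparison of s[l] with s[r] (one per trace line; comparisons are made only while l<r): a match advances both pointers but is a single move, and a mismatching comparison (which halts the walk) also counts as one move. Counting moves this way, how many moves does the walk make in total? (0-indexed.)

l=0 r=17: 'z'=='z', l++,r--
l=1 r=16: 'z'=='z', l++,r--
l=2 r=15: 'b'=='b', l++,r--
l=3 r=14: 'z'=='z', l++,r--
l=4 r=13: 'x'=='x', l++,r--
l=5 r=12: 'a'=='a', l++,r--
l=6 r=11: 'z'=='z', l++,r--
l=7 r=10: 'z'=='z', l++,r--
l=8 r=9: 'a'!='z', stop

9 moves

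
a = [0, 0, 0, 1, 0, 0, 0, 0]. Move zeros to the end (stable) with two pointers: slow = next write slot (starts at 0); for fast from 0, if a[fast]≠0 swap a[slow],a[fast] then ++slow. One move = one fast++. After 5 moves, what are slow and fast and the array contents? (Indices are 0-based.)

slow=1, fast=5, a=[1, 0, 0, 0, 0, 0, 0, 0]

(s=0,f=0) a[fast]=0 → fast++
(s=0,f=1) a[fast]=0 → fast++
(s=0,f=2) a[fast]=0 → fast++
(s=0,f=3) a[fast]=1≠0 swap→a[0]=1 → slow++,fast++
(s=1,f=4) a[fast]=0 → fast++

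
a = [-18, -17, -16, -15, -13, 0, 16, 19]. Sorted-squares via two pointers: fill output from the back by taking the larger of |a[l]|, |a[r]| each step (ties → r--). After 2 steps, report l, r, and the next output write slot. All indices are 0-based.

l=1, r=6, next write slot=5

[0,7] |-18|<=|19| out[7]=361 → r--
[0,6] |-18|>|16| out[6]=324 → l++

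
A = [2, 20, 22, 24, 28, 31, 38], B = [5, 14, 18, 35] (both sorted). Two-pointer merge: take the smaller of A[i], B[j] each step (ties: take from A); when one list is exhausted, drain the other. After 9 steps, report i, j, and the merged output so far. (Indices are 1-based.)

i=7, j=4, merged so far=[2, 5, 14, 18, 20, 22, 24, 28, 31]

i=1 j=1: A[i]=2<=B[j]=5 take 2, i++
i=2 j=1: A[i]=20>B[j]=5 take 5, j++
i=2 j=2: A[i]=20>B[j]=14 take 14, j++
i=2 j=3: A[i]=20>B[j]=18 take 18, j++
i=2 j=4: A[i]=20<=B[j]=35 take 20, i++
i=3 j=4: A[i]=22<=B[j]=35 take 22, i++
i=4 j=4: A[i]=24<=B[j]=35 take 24, i++
i=5 j=4: A[i]=28<=B[j]=35 take 28, i++
i=6 j=4: A[i]=31<=B[j]=35 take 31, i++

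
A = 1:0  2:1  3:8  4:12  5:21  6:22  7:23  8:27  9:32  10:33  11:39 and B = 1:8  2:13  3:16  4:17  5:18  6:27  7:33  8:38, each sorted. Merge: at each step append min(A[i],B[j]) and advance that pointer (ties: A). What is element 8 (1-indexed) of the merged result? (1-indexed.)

merged[8] = 17

[i=1,j=1] A[i]=0<=B[j]=8 take 0 → i++
[i=2,j=1] A[i]=1<=B[j]=8 take 1 → i++
[i=3,j=1] A[i]=8<=B[j]=8 take 8 → i++
[i=4,j=1] A[i]=12>B[j]=8 take 8 → j++
[i=4,j=2] A[i]=12<=B[j]=13 take 12 → i++
[i=5,j=2] A[i]=21>B[j]=13 take 13 → j++
[i=5,j=3] A[i]=21>B[j]=16 take 16 → j++
[i=5,j=4] A[i]=21>B[j]=17 take 17 → j++
[i=5,j=5] A[i]=21>B[j]=18 take 18 → j++
[i=5,j=6] A[i]=21<=B[j]=27 take 21 → i++
[i=6,j=6] A[i]=22<=B[j]=27 take 22 → i++
[i=7,j=6] A[i]=23<=B[j]=27 take 23 → i++
[i=8,j=6] A[i]=27<=B[j]=27 take 27 → i++
[i=9,j=6] A[i]=32>B[j]=27 take 27 → j++
[i=9,j=7] A[i]=32<=B[j]=33 take 32 → i++
[i=10,j=7] A[i]=33<=B[j]=33 take 33 → i++
[i=11,j=7] A[i]=39>B[j]=33 take 33 → j++
[i=11,j=8] A[i]=39>B[j]=38 take 38 → j++
[i=11,j=9] B done, take A[i]=39 → i++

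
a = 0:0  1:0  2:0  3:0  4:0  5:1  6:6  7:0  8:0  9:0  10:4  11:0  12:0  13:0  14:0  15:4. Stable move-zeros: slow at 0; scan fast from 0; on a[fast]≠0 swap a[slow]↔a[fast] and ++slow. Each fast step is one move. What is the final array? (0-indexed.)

slow=0 fast=0: a[fast]=0, fast++
slow=0 fast=1: a[fast]=0, fast++
slow=0 fast=2: a[fast]=0, fast++
slow=0 fast=3: a[fast]=0, fast++
slow=0 fast=4: a[fast]=0, fast++
slow=0 fast=5: a[fast]=1≠0 swap→a[0]=1, slow++,fast++
slow=1 fast=6: a[fast]=6≠0 swap→a[1]=6, slow++,fast++
slow=2 fast=7: a[fast]=0, fast++
slow=2 fast=8: a[fast]=0, fast++
slow=2 fast=9: a[fast]=0, fast++
slow=2 fast=10: a[fast]=4≠0 swap→a[2]=4, slow++,fast++
slow=3 fast=11: a[fast]=0, fast++
slow=3 fast=12: a[fast]=0, fast++
slow=3 fast=13: a[fast]=0, fast++
slow=3 fast=14: a[fast]=0, fast++
slow=3 fast=15: a[fast]=4≠0 swap→a[3]=4, slow++,fast++

[1, 6, 4, 4, 0, 0, 0, 0, 0, 0, 0, 0, 0, 0, 0, 0]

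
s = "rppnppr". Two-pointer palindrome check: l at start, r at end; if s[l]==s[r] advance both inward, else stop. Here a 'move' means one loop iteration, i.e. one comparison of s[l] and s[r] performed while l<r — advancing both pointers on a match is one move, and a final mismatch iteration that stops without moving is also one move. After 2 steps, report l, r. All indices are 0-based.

l=2, r=4

[0,6] 'r'=='r' → l++,r--
[1,5] 'p'=='p' → l++,r--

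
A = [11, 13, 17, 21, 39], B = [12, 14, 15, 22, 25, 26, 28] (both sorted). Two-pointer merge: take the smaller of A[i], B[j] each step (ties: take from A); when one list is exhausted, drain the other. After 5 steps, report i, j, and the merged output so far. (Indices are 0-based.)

i=2, j=3, merged so far=[11, 12, 13, 14, 15]

i=0 j=0: A[i]=11<=B[j]=12 take 11, i++
i=1 j=0: A[i]=13>B[j]=12 take 12, j++
i=1 j=1: A[i]=13<=B[j]=14 take 13, i++
i=2 j=1: A[i]=17>B[j]=14 take 14, j++
i=2 j=2: A[i]=17>B[j]=15 take 15, j++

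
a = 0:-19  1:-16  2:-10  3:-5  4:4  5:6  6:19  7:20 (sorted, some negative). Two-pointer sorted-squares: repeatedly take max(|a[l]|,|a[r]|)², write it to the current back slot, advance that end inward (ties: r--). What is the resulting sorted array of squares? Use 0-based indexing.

[0,7] |-19|<=|20| out[7]=400 → r--
[0,6] |-19|<=|19| out[6]=361 → r--
[0,5] |-19|>|6| out[5]=361 → l++
[1,5] |-16|>|6| out[4]=256 → l++
[2,5] |-10|>|6| out[3]=100 → l++
[3,5] |-5|<=|6| out[2]=36 → r--
[3,4] |-5|>|4| out[1]=25 → l++
[4,4] |4|<=|4| out[0]=16 → r--

[16, 25, 36, 100, 256, 361, 361, 400]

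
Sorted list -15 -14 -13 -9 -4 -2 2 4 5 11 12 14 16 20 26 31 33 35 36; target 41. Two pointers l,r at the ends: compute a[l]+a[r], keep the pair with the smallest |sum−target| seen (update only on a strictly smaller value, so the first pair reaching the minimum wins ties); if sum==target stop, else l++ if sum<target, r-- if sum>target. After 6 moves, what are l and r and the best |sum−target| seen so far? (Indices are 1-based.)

l=7, r=19, best |Δ|=7

l=1 r=19: -15+36=21 d=20 *, l++
l=2 r=19: -14+36=22 d=19 *, l++
l=3 r=19: -13+36=23 d=18 *, l++
l=4 r=19: -9+36=27 d=14 *, l++
l=5 r=19: -4+36=32 d=9 *, l++
l=6 r=19: -2+36=34 d=7 *, l++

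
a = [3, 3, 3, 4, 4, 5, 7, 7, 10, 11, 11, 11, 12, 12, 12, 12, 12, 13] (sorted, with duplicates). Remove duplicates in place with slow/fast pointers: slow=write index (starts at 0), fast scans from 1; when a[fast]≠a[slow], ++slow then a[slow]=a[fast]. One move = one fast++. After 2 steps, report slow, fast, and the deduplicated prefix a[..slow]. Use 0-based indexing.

slow=0 fast=1: a[fast]=3=a[slow] dup, fast++
slow=0 fast=2: a[fast]=3=a[slow] dup, fast++

slow=0, fast=3, prefix=[3]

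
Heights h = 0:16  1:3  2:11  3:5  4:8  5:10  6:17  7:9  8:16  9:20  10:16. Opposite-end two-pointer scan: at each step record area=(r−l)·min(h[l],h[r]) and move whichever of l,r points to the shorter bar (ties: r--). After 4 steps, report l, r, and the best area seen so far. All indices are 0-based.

l=3, r=9, best area=160

[0,10] min(16,16)*10=160 best=160 * → r--
[0,9] min(16,20)*9=144 best=160 → l++
[1,9] min(3,20)*8=24 best=160 → l++
[2,9] min(11,20)*7=77 best=160 → l++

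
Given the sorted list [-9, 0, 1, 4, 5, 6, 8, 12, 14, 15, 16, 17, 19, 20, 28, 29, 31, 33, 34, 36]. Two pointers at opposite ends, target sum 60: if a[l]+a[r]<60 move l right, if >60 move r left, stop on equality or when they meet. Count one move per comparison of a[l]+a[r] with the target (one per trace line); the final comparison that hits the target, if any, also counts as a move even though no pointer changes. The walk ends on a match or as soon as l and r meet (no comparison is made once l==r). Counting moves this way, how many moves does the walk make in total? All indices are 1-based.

l=1 r=20: -9+36=27 <60, l++
l=2 r=20: 0+36=36 <60, l++
l=3 r=20: 1+36=37 <60, l++
l=4 r=20: 4+36=40 <60, l++
l=5 r=20: 5+36=41 <60, l++
l=6 r=20: 6+36=42 <60, l++
l=7 r=20: 8+36=44 <60, l++
l=8 r=20: 12+36=48 <60, l++
l=9 r=20: 14+36=50 <60, l++
l=10 r=20: 15+36=51 <60, l++
l=11 r=20: 16+36=52 <60, l++
l=12 r=20: 17+36=53 <60, l++
l=13 r=20: 19+36=55 <60, l++
l=14 r=20: 20+36=56 <60, l++
l=15 r=20: 28+36=64 >60, r--
l=15 r=19: 28+34=62 >60, r--
l=15 r=18: 28+33=61 >60, r--
l=15 r=17: 28+31=59 <60, l++
l=16 r=17: 29+31=60, found

19 moves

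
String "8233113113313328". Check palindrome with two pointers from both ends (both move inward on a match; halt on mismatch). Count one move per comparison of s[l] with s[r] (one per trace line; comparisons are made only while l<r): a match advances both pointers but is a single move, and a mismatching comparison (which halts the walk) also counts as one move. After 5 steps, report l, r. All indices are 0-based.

l=5, r=10

l=0 r=15: '8'=='8', l++,r--
l=1 r=14: '2'=='2', l++,r--
l=2 r=13: '3'=='3', l++,r--
l=3 r=12: '3'=='3', l++,r--
l=4 r=11: '1'=='1', l++,r--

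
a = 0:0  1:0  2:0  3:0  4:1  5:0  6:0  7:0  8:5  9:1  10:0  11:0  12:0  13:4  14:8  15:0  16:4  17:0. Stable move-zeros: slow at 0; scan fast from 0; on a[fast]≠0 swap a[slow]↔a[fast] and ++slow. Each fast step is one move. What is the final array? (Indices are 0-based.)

slow=0 fast=0: a[fast]=0, fast++
slow=0 fast=1: a[fast]=0, fast++
slow=0 fast=2: a[fast]=0, fast++
slow=0 fast=3: a[fast]=0, fast++
slow=0 fast=4: a[fast]=1≠0 swap→a[0]=1, slow++,fast++
slow=1 fast=5: a[fast]=0, fast++
slow=1 fast=6: a[fast]=0, fast++
slow=1 fast=7: a[fast]=0, fast++
slow=1 fast=8: a[fast]=5≠0 swap→a[1]=5, slow++,fast++
slow=2 fast=9: a[fast]=1≠0 swap→a[2]=1, slow++,fast++
slow=3 fast=10: a[fast]=0, fast++
slow=3 fast=11: a[fast]=0, fast++
slow=3 fast=12: a[fast]=0, fast++
slow=3 fast=13: a[fast]=4≠0 swap→a[3]=4, slow++,fast++
slow=4 fast=14: a[fast]=8≠0 swap→a[4]=8, slow++,fast++
slow=5 fast=15: a[fast]=0, fast++
slow=5 fast=16: a[fast]=4≠0 swap→a[5]=4, slow++,fast++
slow=6 fast=17: a[fast]=0, fast++

[1, 5, 1, 4, 8, 4, 0, 0, 0, 0, 0, 0, 0, 0, 0, 0, 0, 0]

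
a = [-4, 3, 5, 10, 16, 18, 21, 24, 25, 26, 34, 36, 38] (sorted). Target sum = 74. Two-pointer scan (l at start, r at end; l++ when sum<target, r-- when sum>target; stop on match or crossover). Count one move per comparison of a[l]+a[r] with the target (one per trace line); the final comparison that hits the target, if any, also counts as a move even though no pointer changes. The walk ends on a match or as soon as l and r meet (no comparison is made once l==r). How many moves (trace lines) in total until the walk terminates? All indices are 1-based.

12 moves

[1,13] -4+38=34 <74 → l++
[2,13] 3+38=41 <74 → l++
[3,13] 5+38=43 <74 → l++
[4,13] 10+38=48 <74 → l++
[5,13] 16+38=54 <74 → l++
[6,13] 18+38=56 <74 → l++
[7,13] 21+38=59 <74 → l++
[8,13] 24+38=62 <74 → l++
[9,13] 25+38=63 <74 → l++
[10,13] 26+38=64 <74 → l++
[11,13] 34+38=72 <74 → l++
[12,13] 36+38=74 → found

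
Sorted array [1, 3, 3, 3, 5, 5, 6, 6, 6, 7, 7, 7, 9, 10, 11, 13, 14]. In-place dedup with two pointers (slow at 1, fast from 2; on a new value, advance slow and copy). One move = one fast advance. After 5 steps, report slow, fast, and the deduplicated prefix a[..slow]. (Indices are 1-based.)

slow=3, fast=7, prefix=[1, 3, 5]

(s=1,f=2) a[fast]=3≠a[slow]=1 write a[2]=3 → slow++,fast++
(s=2,f=3) a[fast]=3=a[slow] dup → fast++
(s=2,f=4) a[fast]=3=a[slow] dup → fast++
(s=2,f=5) a[fast]=5≠a[slow]=3 write a[3]=5 → slow++,fast++
(s=3,f=6) a[fast]=5=a[slow] dup → fast++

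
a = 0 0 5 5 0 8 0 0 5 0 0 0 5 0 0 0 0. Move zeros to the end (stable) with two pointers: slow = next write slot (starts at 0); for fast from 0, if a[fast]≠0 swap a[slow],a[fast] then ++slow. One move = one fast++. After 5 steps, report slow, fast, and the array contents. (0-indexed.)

slow=0 fast=0: a[fast]=0, fast++
slow=0 fast=1: a[fast]=0, fast++
slow=0 fast=2: a[fast]=5≠0 swap→a[0]=5, slow++,fast++
slow=1 fast=3: a[fast]=5≠0 swap→a[1]=5, slow++,fast++
slow=2 fast=4: a[fast]=0, fast++

slow=2, fast=5, a=[5, 5, 0, 0, 0, 8, 0, 0, 5, 0, 0, 0, 5, 0, 0, 0, 0]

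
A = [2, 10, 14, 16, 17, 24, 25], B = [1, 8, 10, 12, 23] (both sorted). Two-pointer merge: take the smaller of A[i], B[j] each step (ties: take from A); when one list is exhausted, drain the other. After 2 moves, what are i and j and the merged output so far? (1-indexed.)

[i=1,j=1] A[i]=2>B[j]=1 take 1 → j++
[i=1,j=2] A[i]=2<=B[j]=8 take 2 → i++

i=2, j=2, merged so far=[1, 2]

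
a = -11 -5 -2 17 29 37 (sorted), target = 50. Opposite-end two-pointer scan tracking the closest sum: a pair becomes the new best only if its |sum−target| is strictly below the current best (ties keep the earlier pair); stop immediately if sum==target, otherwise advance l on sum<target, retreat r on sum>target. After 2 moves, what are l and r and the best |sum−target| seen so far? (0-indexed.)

l=2, r=5, best |Δ|=18

l=0 r=5: -11+37=26 d=24 *, l++
l=1 r=5: -5+37=32 d=18 *, l++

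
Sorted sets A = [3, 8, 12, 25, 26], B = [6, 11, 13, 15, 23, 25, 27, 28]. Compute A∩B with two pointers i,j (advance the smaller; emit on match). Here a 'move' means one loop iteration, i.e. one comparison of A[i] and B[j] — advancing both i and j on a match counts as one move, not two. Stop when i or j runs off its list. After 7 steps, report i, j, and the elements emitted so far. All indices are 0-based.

i=3, j=4, emitted=[]

i=0 j=0: 3<6, i++
i=1 j=0: 8>6, j++
i=1 j=1: 8<11, i++
i=2 j=1: 12>11, j++
i=2 j=2: 12<13, i++
i=3 j=2: 25>13, j++
i=3 j=3: 25>15, j++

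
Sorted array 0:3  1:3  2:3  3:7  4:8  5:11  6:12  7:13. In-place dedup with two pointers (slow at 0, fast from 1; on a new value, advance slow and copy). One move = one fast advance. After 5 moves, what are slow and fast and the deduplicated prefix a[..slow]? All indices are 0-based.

(s=0,f=1) a[fast]=3=a[slow] dup → fast++
(s=0,f=2) a[fast]=3=a[slow] dup → fast++
(s=0,f=3) a[fast]=7≠a[slow]=3 write a[1]=7 → slow++,fast++
(s=1,f=4) a[fast]=8≠a[slow]=7 write a[2]=8 → slow++,fast++
(s=2,f=5) a[fast]=11≠a[slow]=8 write a[3]=11 → slow++,fast++

slow=3, fast=6, prefix=[3, 7, 8, 11]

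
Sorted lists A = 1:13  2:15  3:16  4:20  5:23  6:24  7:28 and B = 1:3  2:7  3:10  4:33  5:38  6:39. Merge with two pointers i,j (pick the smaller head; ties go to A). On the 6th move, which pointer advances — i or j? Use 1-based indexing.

[i=1,j=1] A[i]=13>B[j]=3 take 3 → j++
[i=1,j=2] A[i]=13>B[j]=7 take 7 → j++
[i=1,j=3] A[i]=13>B[j]=10 take 10 → j++
[i=1,j=4] A[i]=13<=B[j]=33 take 13 → i++
[i=2,j=4] A[i]=15<=B[j]=33 take 15 → i++
[i=3,j=4] A[i]=16<=B[j]=33 take 16 → i++

i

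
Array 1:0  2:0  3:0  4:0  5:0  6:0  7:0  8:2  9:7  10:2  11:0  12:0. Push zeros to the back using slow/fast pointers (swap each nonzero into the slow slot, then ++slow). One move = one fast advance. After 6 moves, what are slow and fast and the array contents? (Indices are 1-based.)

slow=1, fast=7, a=[0, 0, 0, 0, 0, 0, 0, 2, 7, 2, 0, 0]

(s=1,f=1) a[fast]=0 → fast++
(s=1,f=2) a[fast]=0 → fast++
(s=1,f=3) a[fast]=0 → fast++
(s=1,f=4) a[fast]=0 → fast++
(s=1,f=5) a[fast]=0 → fast++
(s=1,f=6) a[fast]=0 → fast++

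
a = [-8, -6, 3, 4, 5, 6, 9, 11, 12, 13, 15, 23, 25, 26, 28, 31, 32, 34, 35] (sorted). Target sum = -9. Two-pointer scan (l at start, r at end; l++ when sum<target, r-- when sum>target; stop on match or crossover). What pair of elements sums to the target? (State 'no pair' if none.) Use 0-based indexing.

[0,18] -8+35=27 >-9 → r--
[0,17] -8+34=26 >-9 → r--
[0,16] -8+32=24 >-9 → r--
[0,15] -8+31=23 >-9 → r--
[0,14] -8+28=20 >-9 → r--
[0,13] -8+26=18 >-9 → r--
[0,12] -8+25=17 >-9 → r--
[0,11] -8+23=15 >-9 → r--
[0,10] -8+15=7 >-9 → r--
[0,9] -8+13=5 >-9 → r--
[0,8] -8+12=4 >-9 → r--
[0,7] -8+11=3 >-9 → r--
[0,6] -8+9=1 >-9 → r--
[0,5] -8+6=-2 >-9 → r--
[0,4] -8+5=-3 >-9 → r--
[0,3] -8+4=-4 >-9 → r--
[0,2] -8+3=-5 >-9 → r--
[0,1] -8+-6=-14 <-9 → l++

no pair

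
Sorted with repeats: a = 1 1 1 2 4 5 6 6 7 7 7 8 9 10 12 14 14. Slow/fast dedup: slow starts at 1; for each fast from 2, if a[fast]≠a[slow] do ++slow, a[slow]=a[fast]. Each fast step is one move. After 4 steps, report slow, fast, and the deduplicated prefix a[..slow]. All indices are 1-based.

slow=3, fast=6, prefix=[1, 2, 4]

(s=1,f=2) a[fast]=1=a[slow] dup → fast++
(s=1,f=3) a[fast]=1=a[slow] dup → fast++
(s=1,f=4) a[fast]=2≠a[slow]=1 write a[2]=2 → slow++,fast++
(s=2,f=5) a[fast]=4≠a[slow]=2 write a[3]=4 → slow++,fast++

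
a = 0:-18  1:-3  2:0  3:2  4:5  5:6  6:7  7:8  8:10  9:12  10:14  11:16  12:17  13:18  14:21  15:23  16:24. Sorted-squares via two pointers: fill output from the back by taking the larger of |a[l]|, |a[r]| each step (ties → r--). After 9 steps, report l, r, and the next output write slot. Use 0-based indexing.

[0,16] |-18|<=|24| out[16]=576 → r--
[0,15] |-18|<=|23| out[15]=529 → r--
[0,14] |-18|<=|21| out[14]=441 → r--
[0,13] |-18|<=|18| out[13]=324 → r--
[0,12] |-18|>|17| out[12]=324 → l++
[1,12] |-3|<=|17| out[11]=289 → r--
[1,11] |-3|<=|16| out[10]=256 → r--
[1,10] |-3|<=|14| out[9]=196 → r--
[1,9] |-3|<=|12| out[8]=144 → r--

l=1, r=8, next write slot=7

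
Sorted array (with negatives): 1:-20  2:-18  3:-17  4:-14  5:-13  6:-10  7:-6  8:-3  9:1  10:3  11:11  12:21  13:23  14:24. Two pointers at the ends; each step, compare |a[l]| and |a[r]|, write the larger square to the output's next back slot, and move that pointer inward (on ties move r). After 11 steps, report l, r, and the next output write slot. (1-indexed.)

[1,14] |-20|<=|24| out[14]=576 → r--
[1,13] |-20|<=|23| out[13]=529 → r--
[1,12] |-20|<=|21| out[12]=441 → r--
[1,11] |-20|>|11| out[11]=400 → l++
[2,11] |-18|>|11| out[10]=324 → l++
[3,11] |-17|>|11| out[9]=289 → l++
[4,11] |-14|>|11| out[8]=196 → l++
[5,11] |-13|>|11| out[7]=169 → l++
[6,11] |-10|<=|11| out[6]=121 → r--
[6,10] |-10|>|3| out[5]=100 → l++
[7,10] |-6|>|3| out[4]=36 → l++

l=8, r=10, next write slot=3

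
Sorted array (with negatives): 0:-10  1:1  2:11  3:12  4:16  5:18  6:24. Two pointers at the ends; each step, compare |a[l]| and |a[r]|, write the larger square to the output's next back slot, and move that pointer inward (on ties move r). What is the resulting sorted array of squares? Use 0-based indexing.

[1, 100, 121, 144, 256, 324, 576]

[0,6] |-10|<=|24| out[6]=576 → r--
[0,5] |-10|<=|18| out[5]=324 → r--
[0,4] |-10|<=|16| out[4]=256 → r--
[0,3] |-10|<=|12| out[3]=144 → r--
[0,2] |-10|<=|11| out[2]=121 → r--
[0,1] |-10|>|1| out[1]=100 → l++
[1,1] |1|<=|1| out[0]=1 → r--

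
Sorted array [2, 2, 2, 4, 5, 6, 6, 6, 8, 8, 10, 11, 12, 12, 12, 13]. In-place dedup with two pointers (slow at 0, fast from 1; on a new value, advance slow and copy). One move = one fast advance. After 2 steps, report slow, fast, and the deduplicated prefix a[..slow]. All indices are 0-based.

slow=0, fast=3, prefix=[2]

(s=0,f=1) a[fast]=2=a[slow] dup → fast++
(s=0,f=2) a[fast]=2=a[slow] dup → fast++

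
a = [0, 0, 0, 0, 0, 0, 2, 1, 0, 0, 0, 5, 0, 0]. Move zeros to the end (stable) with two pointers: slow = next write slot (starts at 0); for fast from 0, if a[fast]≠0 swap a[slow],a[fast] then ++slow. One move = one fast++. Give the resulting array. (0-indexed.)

[2, 1, 5, 0, 0, 0, 0, 0, 0, 0, 0, 0, 0, 0]

(s=0,f=0) a[fast]=0 → fast++
(s=0,f=1) a[fast]=0 → fast++
(s=0,f=2) a[fast]=0 → fast++
(s=0,f=3) a[fast]=0 → fast++
(s=0,f=4) a[fast]=0 → fast++
(s=0,f=5) a[fast]=0 → fast++
(s=0,f=6) a[fast]=2≠0 swap→a[0]=2 → slow++,fast++
(s=1,f=7) a[fast]=1≠0 swap→a[1]=1 → slow++,fast++
(s=2,f=8) a[fast]=0 → fast++
(s=2,f=9) a[fast]=0 → fast++
(s=2,f=10) a[fast]=0 → fast++
(s=2,f=11) a[fast]=5≠0 swap→a[2]=5 → slow++,fast++
(s=3,f=12) a[fast]=0 → fast++
(s=3,f=13) a[fast]=0 → fast++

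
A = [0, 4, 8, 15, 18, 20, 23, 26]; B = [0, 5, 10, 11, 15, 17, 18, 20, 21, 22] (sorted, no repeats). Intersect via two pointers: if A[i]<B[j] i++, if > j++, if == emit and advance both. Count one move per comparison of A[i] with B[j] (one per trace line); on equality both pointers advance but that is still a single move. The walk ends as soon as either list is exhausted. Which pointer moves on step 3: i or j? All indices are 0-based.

j

[i=0,j=0] 0==0 emit → i++,j++
[i=1,j=1] 4<5 → i++
[i=2,j=1] 8>5 → j++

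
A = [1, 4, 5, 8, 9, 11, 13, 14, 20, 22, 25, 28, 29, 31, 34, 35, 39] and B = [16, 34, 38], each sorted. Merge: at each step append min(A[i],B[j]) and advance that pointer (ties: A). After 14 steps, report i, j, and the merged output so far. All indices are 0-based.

[i=0,j=0] A[i]=1<=B[j]=16 take 1 → i++
[i=1,j=0] A[i]=4<=B[j]=16 take 4 → i++
[i=2,j=0] A[i]=5<=B[j]=16 take 5 → i++
[i=3,j=0] A[i]=8<=B[j]=16 take 8 → i++
[i=4,j=0] A[i]=9<=B[j]=16 take 9 → i++
[i=5,j=0] A[i]=11<=B[j]=16 take 11 → i++
[i=6,j=0] A[i]=13<=B[j]=16 take 13 → i++
[i=7,j=0] A[i]=14<=B[j]=16 take 14 → i++
[i=8,j=0] A[i]=20>B[j]=16 take 16 → j++
[i=8,j=1] A[i]=20<=B[j]=34 take 20 → i++
[i=9,j=1] A[i]=22<=B[j]=34 take 22 → i++
[i=10,j=1] A[i]=25<=B[j]=34 take 25 → i++
[i=11,j=1] A[i]=28<=B[j]=34 take 28 → i++
[i=12,j=1] A[i]=29<=B[j]=34 take 29 → i++

i=13, j=1, merged so far=[1, 4, 5, 8, 9, 11, 13, 14, 16, 20, 22, 25, 28, 29]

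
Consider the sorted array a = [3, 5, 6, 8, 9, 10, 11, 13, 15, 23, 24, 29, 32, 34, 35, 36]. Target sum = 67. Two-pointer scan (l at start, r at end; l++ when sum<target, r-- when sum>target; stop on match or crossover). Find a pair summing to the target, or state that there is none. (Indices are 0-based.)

[0,15] 3+36=39 <67 → l++
[1,15] 5+36=41 <67 → l++
[2,15] 6+36=42 <67 → l++
[3,15] 8+36=44 <67 → l++
[4,15] 9+36=45 <67 → l++
[5,15] 10+36=46 <67 → l++
[6,15] 11+36=47 <67 → l++
[7,15] 13+36=49 <67 → l++
[8,15] 15+36=51 <67 → l++
[9,15] 23+36=59 <67 → l++
[10,15] 24+36=60 <67 → l++
[11,15] 29+36=65 <67 → l++
[12,15] 32+36=68 >67 → r--
[12,14] 32+35=67 → found

(32, 35)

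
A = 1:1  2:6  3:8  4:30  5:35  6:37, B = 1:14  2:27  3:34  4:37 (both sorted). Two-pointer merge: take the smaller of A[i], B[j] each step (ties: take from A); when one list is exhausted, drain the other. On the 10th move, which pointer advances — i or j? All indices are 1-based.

j

[i=1,j=1] A[i]=1<=B[j]=14 take 1 → i++
[i=2,j=1] A[i]=6<=B[j]=14 take 6 → i++
[i=3,j=1] A[i]=8<=B[j]=14 take 8 → i++
[i=4,j=1] A[i]=30>B[j]=14 take 14 → j++
[i=4,j=2] A[i]=30>B[j]=27 take 27 → j++
[i=4,j=3] A[i]=30<=B[j]=34 take 30 → i++
[i=5,j=3] A[i]=35>B[j]=34 take 34 → j++
[i=5,j=4] A[i]=35<=B[j]=37 take 35 → i++
[i=6,j=4] A[i]=37<=B[j]=37 take 37 → i++
[i=7,j=4] A done, take B[j]=37 → j++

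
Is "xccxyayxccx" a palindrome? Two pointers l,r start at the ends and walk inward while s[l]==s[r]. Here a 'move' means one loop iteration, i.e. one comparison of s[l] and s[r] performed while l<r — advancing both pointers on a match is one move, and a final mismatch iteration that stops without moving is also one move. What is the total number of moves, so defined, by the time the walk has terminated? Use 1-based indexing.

5 moves

[1,11] 'x'=='x' → l++,r--
[2,10] 'c'=='c' → l++,r--
[3,9] 'c'=='c' → l++,r--
[4,8] 'x'=='x' → l++,r--
[5,7] 'y'=='y' → l++,r--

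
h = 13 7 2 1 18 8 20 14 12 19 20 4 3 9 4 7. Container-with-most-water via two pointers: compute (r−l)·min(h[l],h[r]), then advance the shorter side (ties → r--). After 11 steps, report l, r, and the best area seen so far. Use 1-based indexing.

l=7, r=11, best area=130

[1,16] min(13,7)*15=105 best=105 * → r--
[1,15] min(13,4)*14=56 best=105 → r--
[1,14] min(13,9)*13=117 best=117 * → r--
[1,13] min(13,3)*12=36 best=117 → r--
[1,12] min(13,4)*11=44 best=117 → r--
[1,11] min(13,20)*10=130 best=130 * → l++
[2,11] min(7,20)*9=63 best=130 → l++
[3,11] min(2,20)*8=16 best=130 → l++
[4,11] min(1,20)*7=7 best=130 → l++
[5,11] min(18,20)*6=108 best=130 → l++
[6,11] min(8,20)*5=40 best=130 → l++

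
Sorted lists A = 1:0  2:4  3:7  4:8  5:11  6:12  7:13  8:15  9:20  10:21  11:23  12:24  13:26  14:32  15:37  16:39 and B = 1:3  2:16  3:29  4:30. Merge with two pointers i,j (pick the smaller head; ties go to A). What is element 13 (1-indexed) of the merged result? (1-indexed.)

[i=1,j=1] A[i]=0<=B[j]=3 take 0 → i++
[i=2,j=1] A[i]=4>B[j]=3 take 3 → j++
[i=2,j=2] A[i]=4<=B[j]=16 take 4 → i++
[i=3,j=2] A[i]=7<=B[j]=16 take 7 → i++
[i=4,j=2] A[i]=8<=B[j]=16 take 8 → i++
[i=5,j=2] A[i]=11<=B[j]=16 take 11 → i++
[i=6,j=2] A[i]=12<=B[j]=16 take 12 → i++
[i=7,j=2] A[i]=13<=B[j]=16 take 13 → i++
[i=8,j=2] A[i]=15<=B[j]=16 take 15 → i++
[i=9,j=2] A[i]=20>B[j]=16 take 16 → j++
[i=9,j=3] A[i]=20<=B[j]=29 take 20 → i++
[i=10,j=3] A[i]=21<=B[j]=29 take 21 → i++
[i=11,j=3] A[i]=23<=B[j]=29 take 23 → i++
[i=12,j=3] A[i]=24<=B[j]=29 take 24 → i++
[i=13,j=3] A[i]=26<=B[j]=29 take 26 → i++
[i=14,j=3] A[i]=32>B[j]=29 take 29 → j++
[i=14,j=4] A[i]=32>B[j]=30 take 30 → j++
[i=14,j=5] B done, take A[i]=32 → i++
[i=15,j=5] B done, take A[i]=37 → i++
[i=16,j=5] B done, take A[i]=39 → i++

merged[13] = 23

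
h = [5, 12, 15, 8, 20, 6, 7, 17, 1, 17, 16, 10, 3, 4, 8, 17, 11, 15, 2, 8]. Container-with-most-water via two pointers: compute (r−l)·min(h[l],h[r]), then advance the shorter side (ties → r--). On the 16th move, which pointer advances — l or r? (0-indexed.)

l=0 r=19: min(5,8)*19=95 best=95 *, l++
l=1 r=19: min(12,8)*18=144 best=144 *, r--
l=1 r=18: min(12,2)*17=34 best=144, r--
l=1 r=17: min(12,15)*16=192 best=192 *, l++
l=2 r=17: min(15,15)*15=225 best=225 *, r--
l=2 r=16: min(15,11)*14=154 best=225, r--
l=2 r=15: min(15,17)*13=195 best=225, l++
l=3 r=15: min(8,17)*12=96 best=225, l++
l=4 r=15: min(20,17)*11=187 best=225, r--
l=4 r=14: min(20,8)*10=80 best=225, r--
l=4 r=13: min(20,4)*9=36 best=225, r--
l=4 r=12: min(20,3)*8=24 best=225, r--
l=4 r=11: min(20,10)*7=70 best=225, r--
l=4 r=10: min(20,16)*6=96 best=225, r--
l=4 r=9: min(20,17)*5=85 best=225, r--
l=4 r=8: min(20,1)*4=4 best=225, r--

r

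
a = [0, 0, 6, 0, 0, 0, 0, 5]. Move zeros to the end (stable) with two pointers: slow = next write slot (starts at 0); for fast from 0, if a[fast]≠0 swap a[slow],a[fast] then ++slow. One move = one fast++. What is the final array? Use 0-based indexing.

slow=0 fast=0: a[fast]=0, fast++
slow=0 fast=1: a[fast]=0, fast++
slow=0 fast=2: a[fast]=6≠0 swap→a[0]=6, slow++,fast++
slow=1 fast=3: a[fast]=0, fast++
slow=1 fast=4: a[fast]=0, fast++
slow=1 fast=5: a[fast]=0, fast++
slow=1 fast=6: a[fast]=0, fast++
slow=1 fast=7: a[fast]=5≠0 swap→a[1]=5, slow++,fast++

[6, 5, 0, 0, 0, 0, 0, 0]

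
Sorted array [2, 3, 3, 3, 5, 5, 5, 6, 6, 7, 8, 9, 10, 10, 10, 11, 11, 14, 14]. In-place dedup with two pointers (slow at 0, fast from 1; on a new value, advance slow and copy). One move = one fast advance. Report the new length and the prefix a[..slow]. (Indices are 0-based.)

length 10; prefix = [2, 3, 5, 6, 7, 8, 9, 10, 11, 14]

(s=0,f=1) a[fast]=3≠a[slow]=2 write a[1]=3 → slow++,fast++
(s=1,f=2) a[fast]=3=a[slow] dup → fast++
(s=1,f=3) a[fast]=3=a[slow] dup → fast++
(s=1,f=4) a[fast]=5≠a[slow]=3 write a[2]=5 → slow++,fast++
(s=2,f=5) a[fast]=5=a[slow] dup → fast++
(s=2,f=6) a[fast]=5=a[slow] dup → fast++
(s=2,f=7) a[fast]=6≠a[slow]=5 write a[3]=6 → slow++,fast++
(s=3,f=8) a[fast]=6=a[slow] dup → fast++
(s=3,f=9) a[fast]=7≠a[slow]=6 write a[4]=7 → slow++,fast++
(s=4,f=10) a[fast]=8≠a[slow]=7 write a[5]=8 → slow++,fast++
(s=5,f=11) a[fast]=9≠a[slow]=8 write a[6]=9 → slow++,fast++
(s=6,f=12) a[fast]=10≠a[slow]=9 write a[7]=10 → slow++,fast++
(s=7,f=13) a[fast]=10=a[slow] dup → fast++
(s=7,f=14) a[fast]=10=a[slow] dup → fast++
(s=7,f=15) a[fast]=11≠a[slow]=10 write a[8]=11 → slow++,fast++
(s=8,f=16) a[fast]=11=a[slow] dup → fast++
(s=8,f=17) a[fast]=14≠a[slow]=11 write a[9]=14 → slow++,fast++
(s=9,f=18) a[fast]=14=a[slow] dup → fast++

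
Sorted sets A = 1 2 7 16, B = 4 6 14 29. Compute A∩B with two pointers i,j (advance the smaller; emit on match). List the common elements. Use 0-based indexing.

intersection = []

i=0 j=0: 1<4, i++
i=1 j=0: 2<4, i++
i=2 j=0: 7>4, j++
i=2 j=1: 7>6, j++
i=2 j=2: 7<14, i++
i=3 j=2: 16>14, j++
i=3 j=3: 16<29, i++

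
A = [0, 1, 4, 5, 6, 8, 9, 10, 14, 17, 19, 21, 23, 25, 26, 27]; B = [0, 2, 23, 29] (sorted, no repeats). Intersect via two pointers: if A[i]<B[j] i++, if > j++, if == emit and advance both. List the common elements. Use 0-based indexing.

[i=0,j=0] 0==0 emit → i++,j++
[i=1,j=1] 1<2 → i++
[i=2,j=1] 4>2 → j++
[i=2,j=2] 4<23 → i++
[i=3,j=2] 5<23 → i++
[i=4,j=2] 6<23 → i++
[i=5,j=2] 8<23 → i++
[i=6,j=2] 9<23 → i++
[i=7,j=2] 10<23 → i++
[i=8,j=2] 14<23 → i++
[i=9,j=2] 17<23 → i++
[i=10,j=2] 19<23 → i++
[i=11,j=2] 21<23 → i++
[i=12,j=2] 23==23 emit → i++,j++
[i=13,j=3] 25<29 → i++
[i=14,j=3] 26<29 → i++
[i=15,j=3] 27<29 → i++

intersection = [0, 23]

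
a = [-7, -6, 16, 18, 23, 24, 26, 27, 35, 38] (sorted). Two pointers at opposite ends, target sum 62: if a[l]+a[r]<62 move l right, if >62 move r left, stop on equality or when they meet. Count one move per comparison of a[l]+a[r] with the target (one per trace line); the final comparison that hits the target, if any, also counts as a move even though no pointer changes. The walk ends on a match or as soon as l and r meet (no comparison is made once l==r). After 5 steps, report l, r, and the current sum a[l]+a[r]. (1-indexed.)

l=6, r=10, sum=62

l=1 r=10: -7+38=31 <62, l++
l=2 r=10: -6+38=32 <62, l++
l=3 r=10: 16+38=54 <62, l++
l=4 r=10: 18+38=56 <62, l++
l=5 r=10: 23+38=61 <62, l++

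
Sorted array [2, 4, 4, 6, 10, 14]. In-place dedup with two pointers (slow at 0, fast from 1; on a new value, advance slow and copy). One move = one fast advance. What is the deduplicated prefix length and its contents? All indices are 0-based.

slow=0 fast=1: a[fast]=4≠a[slow]=2 write a[1]=4, slow++,fast++
slow=1 fast=2: a[fast]=4=a[slow] dup, fast++
slow=1 fast=3: a[fast]=6≠a[slow]=4 write a[2]=6, slow++,fast++
slow=2 fast=4: a[fast]=10≠a[slow]=6 write a[3]=10, slow++,fast++
slow=3 fast=5: a[fast]=14≠a[slow]=10 write a[4]=14, slow++,fast++

length 5; prefix = [2, 4, 6, 10, 14]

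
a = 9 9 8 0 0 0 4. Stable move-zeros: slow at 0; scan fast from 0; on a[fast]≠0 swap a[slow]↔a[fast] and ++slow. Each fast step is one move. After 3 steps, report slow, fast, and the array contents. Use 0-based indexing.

slow=3, fast=3, a=[9, 9, 8, 0, 0, 0, 4]

(s=0,f=0) a[fast]=9≠0 swap→a[0]=9 → slow++,fast++
(s=1,f=1) a[fast]=9≠0 swap→a[1]=9 → slow++,fast++
(s=2,f=2) a[fast]=8≠0 swap→a[2]=8 → slow++,fast++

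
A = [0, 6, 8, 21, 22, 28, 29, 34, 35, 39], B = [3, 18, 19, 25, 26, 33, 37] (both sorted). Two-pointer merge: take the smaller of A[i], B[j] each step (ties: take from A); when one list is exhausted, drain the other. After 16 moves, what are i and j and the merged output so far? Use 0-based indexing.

i=9, j=7, merged so far=[0, 3, 6, 8, 18, 19, 21, 22, 25, 26, 28, 29, 33, 34, 35, 37]

[i=0,j=0] A[i]=0<=B[j]=3 take 0 → i++
[i=1,j=0] A[i]=6>B[j]=3 take 3 → j++
[i=1,j=1] A[i]=6<=B[j]=18 take 6 → i++
[i=2,j=1] A[i]=8<=B[j]=18 take 8 → i++
[i=3,j=1] A[i]=21>B[j]=18 take 18 → j++
[i=3,j=2] A[i]=21>B[j]=19 take 19 → j++
[i=3,j=3] A[i]=21<=B[j]=25 take 21 → i++
[i=4,j=3] A[i]=22<=B[j]=25 take 22 → i++
[i=5,j=3] A[i]=28>B[j]=25 take 25 → j++
[i=5,j=4] A[i]=28>B[j]=26 take 26 → j++
[i=5,j=5] A[i]=28<=B[j]=33 take 28 → i++
[i=6,j=5] A[i]=29<=B[j]=33 take 29 → i++
[i=7,j=5] A[i]=34>B[j]=33 take 33 → j++
[i=7,j=6] A[i]=34<=B[j]=37 take 34 → i++
[i=8,j=6] A[i]=35<=B[j]=37 take 35 → i++
[i=9,j=6] A[i]=39>B[j]=37 take 37 → j++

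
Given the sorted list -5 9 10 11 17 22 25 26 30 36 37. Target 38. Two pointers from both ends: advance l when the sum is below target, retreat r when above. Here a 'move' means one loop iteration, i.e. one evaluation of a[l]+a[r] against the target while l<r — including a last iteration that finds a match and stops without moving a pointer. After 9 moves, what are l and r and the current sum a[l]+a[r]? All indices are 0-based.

l=4, r=5, sum=39

[0,10] -5+37=32 <38 → l++
[1,10] 9+37=46 >38 → r--
[1,9] 9+36=45 >38 → r--
[1,8] 9+30=39 >38 → r--
[1,7] 9+26=35 <38 → l++
[2,7] 10+26=36 <38 → l++
[3,7] 11+26=37 <38 → l++
[4,7] 17+26=43 >38 → r--
[4,6] 17+25=42 >38 → r--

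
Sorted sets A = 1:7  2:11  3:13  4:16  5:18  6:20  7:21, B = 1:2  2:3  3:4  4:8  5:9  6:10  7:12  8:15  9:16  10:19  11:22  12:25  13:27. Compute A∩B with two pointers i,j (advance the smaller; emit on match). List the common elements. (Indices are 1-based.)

intersection = [16]

[i=1,j=1] 7>2 → j++
[i=1,j=2] 7>3 → j++
[i=1,j=3] 7>4 → j++
[i=1,j=4] 7<8 → i++
[i=2,j=4] 11>8 → j++
[i=2,j=5] 11>9 → j++
[i=2,j=6] 11>10 → j++
[i=2,j=7] 11<12 → i++
[i=3,j=7] 13>12 → j++
[i=3,j=8] 13<15 → i++
[i=4,j=8] 16>15 → j++
[i=4,j=9] 16==16 emit → i++,j++
[i=5,j=10] 18<19 → i++
[i=6,j=10] 20>19 → j++
[i=6,j=11] 20<22 → i++
[i=7,j=11] 21<22 → i++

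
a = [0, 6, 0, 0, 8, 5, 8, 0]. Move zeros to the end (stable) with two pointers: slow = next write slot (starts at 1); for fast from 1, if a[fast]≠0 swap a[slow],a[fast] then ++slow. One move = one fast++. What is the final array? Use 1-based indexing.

[6, 8, 5, 8, 0, 0, 0, 0]

(s=1,f=1) a[fast]=0 → fast++
(s=1,f=2) a[fast]=6≠0 swap→a[1]=6 → slow++,fast++
(s=2,f=3) a[fast]=0 → fast++
(s=2,f=4) a[fast]=0 → fast++
(s=2,f=5) a[fast]=8≠0 swap→a[2]=8 → slow++,fast++
(s=3,f=6) a[fast]=5≠0 swap→a[3]=5 → slow++,fast++
(s=4,f=7) a[fast]=8≠0 swap→a[4]=8 → slow++,fast++
(s=5,f=8) a[fast]=0 → fast++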